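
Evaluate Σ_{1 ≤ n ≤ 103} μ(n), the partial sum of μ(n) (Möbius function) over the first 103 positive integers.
Σ_{n ≤ 103} μ(n) = -2

Compute μ(n) for each 1 ≤ n ≤ 103: μ(1) = 1, μ(2) = -1, μ(3) = -1, μ(4) = 0, μ(5) = -1, μ(6) = 1, μ(7) = -1, μ(8) = 0, μ(9) = 0, μ(10) = 1, μ(11) = -1, μ(12) = 0, μ(13) = -1, μ(14) = 1, μ(15) = 1, μ(16) = 0, μ(17) = -1, μ(18) = 0, μ(19) = -1, μ(20) = 0, μ(21) = 1, μ(22) = 1, μ(23) = -1, μ(24) = 0, μ(25) = 0, μ(26) = 1, μ(27) = 0, μ(28) = 0, μ(29) = -1, μ(30) = -1, μ(31) = -1, μ(32) = 0, μ(33) = 1, μ(34) = 1, μ(35) = 1, μ(36) = 0, μ(37) = -1, μ(38) = 1, μ(39) = 1, μ(40) = 0, μ(41) = -1, μ(42) = -1, μ(43) = -1, μ(44) = 0, μ(45) = 0, μ(46) = 1, μ(47) = -1, μ(48) = 0, μ(49) = 0, μ(50) = 0, μ(51) = 1, μ(52) = 0, μ(53) = -1, μ(54) = 0, μ(55) = 1, μ(56) = 0, μ(57) = 1, μ(58) = 1, μ(59) = -1, μ(60) = 0, μ(61) = -1, μ(62) = 1, μ(63) = 0, μ(64) = 0, μ(65) = 1, μ(66) = -1, μ(67) = -1, μ(68) = 0, μ(69) = 1, μ(70) = -1, μ(71) = -1, μ(72) = 0, μ(73) = -1, μ(74) = 1, μ(75) = 0, μ(76) = 0, μ(77) = 1, μ(78) = -1, μ(79) = -1, μ(80) = 0, μ(81) = 0, μ(82) = 1, μ(83) = -1, μ(84) = 0, μ(85) = 1, μ(86) = 1, μ(87) = 1, μ(88) = 0, μ(89) = -1, μ(90) = 0, μ(91) = 1, μ(92) = 0, μ(93) = 1, μ(94) = 1, μ(95) = 1, μ(96) = 0, μ(97) = -1, μ(98) = 0, μ(99) = 0, μ(100) = 0, μ(101) = -1, μ(102) = -1, μ(103) = -1. Summing all 103 values: -2. (Mertens function M(x) = Σ_{n ≤ x} μ(n); on average M(x) should be small (PNT ⟺ M(x) = o(x)).)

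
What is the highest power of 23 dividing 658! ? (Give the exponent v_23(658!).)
v_23(658!) = 29

Legendre's formula: v_p(n!) = Σ_{k ≥ 1} ⌊n / p^k⌋. For p = 23, n = 658, the terms are:
  ⌊658/23^1⌋ = ⌊658/23⌋ = 28
  ⌊658/23^2⌋ = ⌊658/529⌋ = 1
(the next term ⌊658/23^3⌋ = 0, terminating the sum). Summing: v_23(658!) = 28 + 1 = 29.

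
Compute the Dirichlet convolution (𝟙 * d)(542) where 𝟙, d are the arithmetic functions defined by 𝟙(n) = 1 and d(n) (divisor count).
(𝟙 * d)(542) = 9

Divisors of 542: [1, 2, 271, 542]. For each d | 542:
  d = 1: 𝟙(1) · d(542/1) = 1 · 4 = 4
  d = 2: 𝟙(2) · d(542/2) = 1 · 2 = 2
  d = 271: 𝟙(271) · d(542/271) = 1 · 2 = 2
  d = 542: 𝟙(542) · d(542/542) = 1 · 1 = 1
Summing: (𝟙 * d)(542) = 4 + 2 + 2 + 1 = 9.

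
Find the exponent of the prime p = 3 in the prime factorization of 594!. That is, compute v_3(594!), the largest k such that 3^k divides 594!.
v_3(594!) = 295

Legendre's formula: v_p(n!) = Σ_{k ≥ 1} ⌊n / p^k⌋. For p = 3, n = 594, the terms are:
  ⌊594/3^1⌋ = ⌊594/3⌋ = 198
  ⌊594/3^2⌋ = ⌊594/9⌋ = 66
  ⌊594/3^3⌋ = ⌊594/27⌋ = 22
  ⌊594/3^4⌋ = ⌊594/81⌋ = 7
  ⌊594/3^5⌋ = ⌊594/243⌋ = 2
(the next term ⌊594/3^6⌋ = 0, terminating the sum). Summing: v_3(594!) = 198 + 66 + 22 + 7 + 2 = 295.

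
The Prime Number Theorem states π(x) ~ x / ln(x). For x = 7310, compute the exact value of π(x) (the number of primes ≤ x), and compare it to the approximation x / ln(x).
π(7310) = 932;  x/ln(x) ≈ 821.63;  relative error ≈ 11.84%.

Directly count primes up to 7310: π(7310) = 932. The PNT approximation gives 7310/ln(7310) ≈ 7310/8.89700 ≈ 821.63. Relative error (π(x) − x/ln(x)) / π(x) ≈ 11.84%; the approximation is known to undercount slightly (Li(x) is a better estimate).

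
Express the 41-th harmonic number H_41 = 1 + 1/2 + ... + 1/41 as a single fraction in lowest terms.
H_41 = 85691034670497533/19914562703599200

Direct summation: H_41 = 1 + 1/2 + ... + 1/41. The least common denominator is lcm(1, ..., 41) = 219060189739591200; over this denominator the numerator is 219060189739591200 + 109530094869795600 + 73020063246530400 + 54765047434897800 + 43812037947918240 + 36510031623265200 + 31294312819941600 + 27382523717448900 + 24340021082176800 + 21906018973959120 + 19914562703599200 + 18255015811632600 + 16850783826122400 + 15647156409970800 + 14604012649306080 + 13691261858724450 + 12885893514093600 + 12170010541088400 + 11529483670504800 + 10953009486979560 + 10431437606647200 + 9957281351799600 + 9524356075634400 + 9127507905816300 + 8762407589583648 + 8425391913061200 + 8113340360725600 + 7823578204985400 + 7553799646192800 + 7302006324653040 + 7066457733535200 + 6845630929362225 + 6638187567866400 + 6442946757046800 + 6258862563988320 + 6085005270544200 + 5920545668637600 + 5764741835252400 + 5616927942040800 + 5476504743489780 + 5342931457063200 = 942601381375472863, so H_41 = 942601381375472863/219060189739591200; reducing by gcd(942601381375472863, 219060189739591200) = 11 gives 85691034670497533/19914562703599200 ≈ 4.30293. (The PNT-adjacent estimate ln(41) + γ ≈ 4.29079 matches within O(1/n).)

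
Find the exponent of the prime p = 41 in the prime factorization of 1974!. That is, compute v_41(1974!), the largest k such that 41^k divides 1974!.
v_41(1974!) = 49

Legendre's formula: v_p(n!) = Σ_{k ≥ 1} ⌊n / p^k⌋. For p = 41, n = 1974, the terms are:
  ⌊1974/41^1⌋ = ⌊1974/41⌋ = 48
  ⌊1974/41^2⌋ = ⌊1974/1681⌋ = 1
(the next term ⌊1974/41^3⌋ = 0, terminating the sum). Summing: v_41(1974!) = 48 + 1 = 49.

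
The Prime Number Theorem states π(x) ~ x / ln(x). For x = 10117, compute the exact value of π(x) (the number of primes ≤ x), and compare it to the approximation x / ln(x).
π(10117) = 1242;  x/ln(x) ≈ 1097.05;  relative error ≈ 11.67%.

Directly count primes up to 10117: π(10117) = 1242. The PNT approximation gives 10117/ln(10117) ≈ 10117/9.22197 ≈ 1097.05. Relative error (π(x) − x/ln(x)) / π(x) ≈ 11.67%; the approximation is known to undercount slightly (Li(x) is a better estimate).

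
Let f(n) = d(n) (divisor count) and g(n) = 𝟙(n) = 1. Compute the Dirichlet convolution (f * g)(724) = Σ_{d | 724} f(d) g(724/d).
(d * 𝟙)(724) = 18

Divisors of 724: [1, 2, 4, 181, 362, 724]. For each d | 724:
  d = 1: d(1) · 𝟙(724/1) = 1 · 1 = 1
  d = 2: d(2) · 𝟙(724/2) = 2 · 1 = 2
  d = 4: d(4) · 𝟙(724/4) = 3 · 1 = 3
  d = 181: d(181) · 𝟙(724/181) = 2 · 1 = 2
  d = 362: d(362) · 𝟙(724/362) = 4 · 1 = 4
  d = 724: d(724) · 𝟙(724/724) = 6 · 1 = 6
Summing: (d * 𝟙)(724) = 1 + 2 + 3 + 2 + 4 + 6 = 18.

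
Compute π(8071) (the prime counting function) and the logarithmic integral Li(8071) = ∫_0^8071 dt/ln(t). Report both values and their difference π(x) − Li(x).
π(8071) = 1014;  Li(8071) ≈ 1034.31;  π(x) − Li(x) ≈ -20.31.

Direct count of primes ≤ 8071 gives π(8071) = 1014. Numerical evaluation of the logarithmic integral gives Li(8071) ≈ 1034.31. The difference π(x) − Li(x) ≈ -20.31 is typically negative for small/moderate x (Li(x) overestimates), though Littlewood's theorem shows this sign changes infinitely often.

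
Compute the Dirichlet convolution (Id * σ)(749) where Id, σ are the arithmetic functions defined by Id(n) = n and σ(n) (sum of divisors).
(Id * σ)(749) = 3225

Divisors of 749: [1, 7, 107, 749]. For each d | 749:
  d = 1: Id(1) · σ(749/1) = 1 · 864 = 864
  d = 7: Id(7) · σ(749/7) = 7 · 108 = 756
  d = 107: Id(107) · σ(749/107) = 107 · 8 = 856
  d = 749: Id(749) · σ(749/749) = 749 · 1 = 749
Summing: (Id * σ)(749) = 864 + 756 + 856 + 749 = 3225.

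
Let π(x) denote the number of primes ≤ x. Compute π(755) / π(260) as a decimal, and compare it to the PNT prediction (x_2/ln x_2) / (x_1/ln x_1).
π(755)/π(260) = 133/55 ≈ 2.4182;  PNT prediction ≈ 2.4367.

π(260) = 55 and π(755) = 133, so π(755)/π(260) ≈ 2.4182. The PNT-predicted ratio is (755/ln(755)) / (260/ln(260)) ≈ 2.4367. The two agree to within a few percent, as expected.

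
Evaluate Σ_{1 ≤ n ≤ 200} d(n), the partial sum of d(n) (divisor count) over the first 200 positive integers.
Σ_{n ≤ 200} d(n) = 1098

Compute d(n) for each 1 ≤ n ≤ 200: d(1) = 1, d(2) = 2, d(3) = 2, d(4) = 3, d(5) = 2, d(6) = 4, d(7) = 2, d(8) = 4, d(9) = 3, d(10) = 4, d(11) = 2, d(12) = 6, d(13) = 2, d(14) = 4, d(15) = 4, d(16) = 5, d(17) = 2, d(18) = 6, d(19) = 2, d(20) = 6, d(21) = 4, d(22) = 4, d(23) = 2, d(24) = 8, d(25) = 3, d(26) = 4, d(27) = 4, d(28) = 6, d(29) = 2, d(30) = 8, d(31) = 2, d(32) = 6, d(33) = 4, d(34) = 4, d(35) = 4, d(36) = 9, d(37) = 2, d(38) = 4, d(39) = 4, d(40) = 8, d(41) = 2, d(42) = 8, d(43) = 2, d(44) = 6, d(45) = 6, d(46) = 4, d(47) = 2, d(48) = 10, d(49) = 3, d(50) = 6, d(51) = 4, d(52) = 6, d(53) = 2, d(54) = 8, d(55) = 4, d(56) = 8, d(57) = 4, d(58) = 4, d(59) = 2, d(60) = 12, d(61) = 2, d(62) = 4, d(63) = 6, d(64) = 7, d(65) = 4, d(66) = 8, d(67) = 2, d(68) = 6, d(69) = 4, d(70) = 8, d(71) = 2, d(72) = 12, d(73) = 2, d(74) = 4, d(75) = 6, d(76) = 6, d(77) = 4, d(78) = 8, d(79) = 2, d(80) = 10, d(81) = 5, d(82) = 4, d(83) = 2, d(84) = 12, d(85) = 4, d(86) = 4, d(87) = 4, d(88) = 8, d(89) = 2, d(90) = 12, d(91) = 4, d(92) = 6, d(93) = 4, d(94) = 4, d(95) = 4, d(96) = 12, d(97) = 2, d(98) = 6, d(99) = 6, d(100) = 9, d(101) = 2, d(102) = 8, d(103) = 2, d(104) = 8, d(105) = 8, d(106) = 4, d(107) = 2, d(108) = 12, d(109) = 2, d(110) = 8, d(111) = 4, d(112) = 10, d(113) = 2, d(114) = 8, d(115) = 4, d(116) = 6, d(117) = 6, d(118) = 4, d(119) = 4, d(120) = 16, d(121) = 3, d(122) = 4, d(123) = 4, d(124) = 6, d(125) = 4, d(126) = 12, d(127) = 2, d(128) = 8, d(129) = 4, d(130) = 8, d(131) = 2, d(132) = 12, d(133) = 4, d(134) = 4, d(135) = 8, d(136) = 8, d(137) = 2, d(138) = 8, d(139) = 2, d(140) = 12, d(141) = 4, d(142) = 4, d(143) = 4, d(144) = 15, d(145) = 4, d(146) = 4, d(147) = 6, d(148) = 6, d(149) = 2, d(150) = 12, d(151) = 2, d(152) = 8, d(153) = 6, d(154) = 8, d(155) = 4, d(156) = 12, d(157) = 2, d(158) = 4, d(159) = 4, d(160) = 12, d(161) = 4, d(162) = 10, d(163) = 2, d(164) = 6, d(165) = 8, d(166) = 4, d(167) = 2, d(168) = 16, d(169) = 3, d(170) = 8, d(171) = 6, d(172) = 6, d(173) = 2, d(174) = 8, d(175) = 6, d(176) = 10, d(177) = 4, d(178) = 4, d(179) = 2, d(180) = 18, d(181) = 2, d(182) = 8, d(183) = 4, d(184) = 8, d(185) = 4, d(186) = 8, d(187) = 4, d(188) = 6, d(189) = 8, d(190) = 8, d(191) = 2, d(192) = 14, d(193) = 2, d(194) = 4, d(195) = 8, d(196) = 9, d(197) = 2, d(198) = 12, d(199) = 2, d(200) = 12. Summing all 200 values: 1098. (Dirichlet's divisor formula: Σ_{n ≤ x} d(n) = x ln(x) + (2γ − 1) x + O(√x). For x = 200, the asymptotic estimate is ≈ 1090.55.)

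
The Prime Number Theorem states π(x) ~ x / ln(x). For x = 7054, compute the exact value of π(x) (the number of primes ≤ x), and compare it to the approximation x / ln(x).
π(7054) = 906;  x/ln(x) ≈ 796.04;  relative error ≈ 12.14%.

Directly count primes up to 7054: π(7054) = 906. The PNT approximation gives 7054/ln(7054) ≈ 7054/8.86135 ≈ 796.04. Relative error (π(x) − x/ln(x)) / π(x) ≈ 12.14%; the approximation is known to undercount slightly (Li(x) is a better estimate).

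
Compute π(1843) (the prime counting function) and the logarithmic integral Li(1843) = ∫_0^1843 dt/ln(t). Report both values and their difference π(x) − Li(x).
π(1843) = 282;  Li(1843) ≈ 294.04;  π(x) − Li(x) ≈ -12.04.

Direct count of primes ≤ 1843 gives π(1843) = 282. Numerical evaluation of the logarithmic integral gives Li(1843) ≈ 294.04. The difference π(x) − Li(x) ≈ -12.04 is typically negative for small/moderate x (Li(x) overestimates), though Littlewood's theorem shows this sign changes infinitely often.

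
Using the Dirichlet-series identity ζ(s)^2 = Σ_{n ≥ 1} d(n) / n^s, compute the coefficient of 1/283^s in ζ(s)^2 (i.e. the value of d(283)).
d(283) = 2

ζ(s)^2 = (Σ 1/m^s)(Σ 1/k^s). The coefficient of 1/n^s in the product is the number of ordered pairs (m, k) with mk = n, which equals d(n). For n = 283, divisors are [1, 283], so d(283) = 2.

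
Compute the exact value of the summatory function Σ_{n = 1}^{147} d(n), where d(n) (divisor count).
Σ_{n ≤ 147} d(n) = 760

Compute d(n) for each 1 ≤ n ≤ 147: d(1) = 1, d(2) = 2, d(3) = 2, d(4) = 3, d(5) = 2, d(6) = 4, d(7) = 2, d(8) = 4, d(9) = 3, d(10) = 4, d(11) = 2, d(12) = 6, d(13) = 2, d(14) = 4, d(15) = 4, d(16) = 5, d(17) = 2, d(18) = 6, d(19) = 2, d(20) = 6, d(21) = 4, d(22) = 4, d(23) = 2, d(24) = 8, d(25) = 3, d(26) = 4, d(27) = 4, d(28) = 6, d(29) = 2, d(30) = 8, d(31) = 2, d(32) = 6, d(33) = 4, d(34) = 4, d(35) = 4, d(36) = 9, d(37) = 2, d(38) = 4, d(39) = 4, d(40) = 8, d(41) = 2, d(42) = 8, d(43) = 2, d(44) = 6, d(45) = 6, d(46) = 4, d(47) = 2, d(48) = 10, d(49) = 3, d(50) = 6, d(51) = 4, d(52) = 6, d(53) = 2, d(54) = 8, d(55) = 4, d(56) = 8, d(57) = 4, d(58) = 4, d(59) = 2, d(60) = 12, d(61) = 2, d(62) = 4, d(63) = 6, d(64) = 7, d(65) = 4, d(66) = 8, d(67) = 2, d(68) = 6, d(69) = 4, d(70) = 8, d(71) = 2, d(72) = 12, d(73) = 2, d(74) = 4, d(75) = 6, d(76) = 6, d(77) = 4, d(78) = 8, d(79) = 2, d(80) = 10, d(81) = 5, d(82) = 4, d(83) = 2, d(84) = 12, d(85) = 4, d(86) = 4, d(87) = 4, d(88) = 8, d(89) = 2, d(90) = 12, d(91) = 4, d(92) = 6, d(93) = 4, d(94) = 4, d(95) = 4, d(96) = 12, d(97) = 2, d(98) = 6, d(99) = 6, d(100) = 9, d(101) = 2, d(102) = 8, d(103) = 2, d(104) = 8, d(105) = 8, d(106) = 4, d(107) = 2, d(108) = 12, d(109) = 2, d(110) = 8, d(111) = 4, d(112) = 10, d(113) = 2, d(114) = 8, d(115) = 4, d(116) = 6, d(117) = 6, d(118) = 4, d(119) = 4, d(120) = 16, d(121) = 3, d(122) = 4, d(123) = 4, d(124) = 6, d(125) = 4, d(126) = 12, d(127) = 2, d(128) = 8, d(129) = 4, d(130) = 8, d(131) = 2, d(132) = 12, d(133) = 4, d(134) = 4, d(135) = 8, d(136) = 8, d(137) = 2, d(138) = 8, d(139) = 2, d(140) = 12, d(141) = 4, d(142) = 4, d(143) = 4, d(144) = 15, d(145) = 4, d(146) = 4, d(147) = 6. Summing all 147 values: 760. (Dirichlet's divisor formula: Σ_{n ≤ x} d(n) = x ln(x) + (2γ − 1) x + O(√x). For x = 147, the asymptotic estimate is ≈ 756.29.)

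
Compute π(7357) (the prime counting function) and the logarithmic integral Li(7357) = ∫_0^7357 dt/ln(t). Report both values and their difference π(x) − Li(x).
π(7357) = 937;  Li(7357) ≈ 954.54;  π(x) − Li(x) ≈ -17.54.

Direct count of primes ≤ 7357 gives π(7357) = 937. Numerical evaluation of the logarithmic integral gives Li(7357) ≈ 954.54. The difference π(x) − Li(x) ≈ -17.54 is typically negative for small/moderate x (Li(x) overestimates), though Littlewood's theorem shows this sign changes infinitely often.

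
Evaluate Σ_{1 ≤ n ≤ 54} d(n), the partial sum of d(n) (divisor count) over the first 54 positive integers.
Σ_{n ≤ 54} d(n) = 227

Compute d(n) for each 1 ≤ n ≤ 54: d(1) = 1, d(2) = 2, d(3) = 2, d(4) = 3, d(5) = 2, d(6) = 4, d(7) = 2, d(8) = 4, d(9) = 3, d(10) = 4, d(11) = 2, d(12) = 6, d(13) = 2, d(14) = 4, d(15) = 4, d(16) = 5, d(17) = 2, d(18) = 6, d(19) = 2, d(20) = 6, d(21) = 4, d(22) = 4, d(23) = 2, d(24) = 8, d(25) = 3, d(26) = 4, d(27) = 4, d(28) = 6, d(29) = 2, d(30) = 8, d(31) = 2, d(32) = 6, d(33) = 4, d(34) = 4, d(35) = 4, d(36) = 9, d(37) = 2, d(38) = 4, d(39) = 4, d(40) = 8, d(41) = 2, d(42) = 8, d(43) = 2, d(44) = 6, d(45) = 6, d(46) = 4, d(47) = 2, d(48) = 10, d(49) = 3, d(50) = 6, d(51) = 4, d(52) = 6, d(53) = 2, d(54) = 8. Summing all 54 values: 227. (Dirichlet's divisor formula: Σ_{n ≤ x} d(n) = x ln(x) + (2γ − 1) x + O(√x). For x = 54, the asymptotic estimate is ≈ 223.74.)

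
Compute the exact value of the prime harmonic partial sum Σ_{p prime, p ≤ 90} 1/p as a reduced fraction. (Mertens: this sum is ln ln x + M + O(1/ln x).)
Σ 1/p = 42605658161771733665696611824842057/23768741896345550770650537601358310

π(90) = 24, so the primes ≤ 90 are [2, 3, 5, 7, 11, 13, 17, 19, 23, 29, 31, 37, 41, 43, 47, 53, 59, 61, 67, 71, 73, 79, 83, 89]. Summing 1/p over these primes: 42605658161771733665696611824842057/23768741896345550770650537601358310 ≈ 1.7925. Mertens estimate ln ln(90) + 0.2615 ≈ 1.7655.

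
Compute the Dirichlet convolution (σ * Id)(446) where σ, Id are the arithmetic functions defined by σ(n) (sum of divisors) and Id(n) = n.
(σ * Id)(446) = 2235

Divisors of 446: [1, 2, 223, 446]. For each d | 446:
  d = 1: σ(1) · Id(446/1) = 1 · 446 = 446
  d = 2: σ(2) · Id(446/2) = 3 · 223 = 669
  d = 223: σ(223) · Id(446/223) = 224 · 2 = 448
  d = 446: σ(446) · Id(446/446) = 672 · 1 = 672
Summing: (σ * Id)(446) = 446 + 669 + 448 + 672 = 2235.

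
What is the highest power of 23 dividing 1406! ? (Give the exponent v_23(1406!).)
v_23(1406!) = 63

Legendre's formula: v_p(n!) = Σ_{k ≥ 1} ⌊n / p^k⌋. For p = 23, n = 1406, the terms are:
  ⌊1406/23^1⌋ = ⌊1406/23⌋ = 61
  ⌊1406/23^2⌋ = ⌊1406/529⌋ = 2
(the next term ⌊1406/23^3⌋ = 0, terminating the sum). Summing: v_23(1406!) = 61 + 2 = 63.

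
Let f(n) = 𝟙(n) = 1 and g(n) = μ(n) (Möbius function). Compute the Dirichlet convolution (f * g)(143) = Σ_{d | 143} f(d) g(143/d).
(𝟙 * μ)(143) = 0

Divisors of 143: [1, 11, 13, 143]. For each d | 143:
  d = 1: 𝟙(1) · μ(143/1) = 1 · 1 = 1
  d = 11: 𝟙(11) · μ(143/11) = 1 · -1 = -1
  d = 13: 𝟙(13) · μ(143/13) = 1 · -1 = -1
  d = 143: 𝟙(143) · μ(143/143) = 1 · 1 = 1
Summing: (𝟙 * μ)(143) = 1 + -1 + -1 + 1 = 0.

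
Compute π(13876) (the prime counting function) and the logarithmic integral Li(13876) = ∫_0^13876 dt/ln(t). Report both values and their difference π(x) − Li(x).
π(13876) = 1638;  Li(13876) ≈ 1659.26;  π(x) − Li(x) ≈ -21.26.

Direct count of primes ≤ 13876 gives π(13876) = 1638. Numerical evaluation of the logarithmic integral gives Li(13876) ≈ 1659.26. The difference π(x) − Li(x) ≈ -21.26 is typically negative for small/moderate x (Li(x) overestimates), though Littlewood's theorem shows this sign changes infinitely often.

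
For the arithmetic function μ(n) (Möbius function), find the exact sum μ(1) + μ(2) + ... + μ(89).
Σ_{n ≤ 89} μ(n) = -2

Compute μ(n) for each 1 ≤ n ≤ 89: μ(1) = 1, μ(2) = -1, μ(3) = -1, μ(4) = 0, μ(5) = -1, μ(6) = 1, μ(7) = -1, μ(8) = 0, μ(9) = 0, μ(10) = 1, μ(11) = -1, μ(12) = 0, μ(13) = -1, μ(14) = 1, μ(15) = 1, μ(16) = 0, μ(17) = -1, μ(18) = 0, μ(19) = -1, μ(20) = 0, μ(21) = 1, μ(22) = 1, μ(23) = -1, μ(24) = 0, μ(25) = 0, μ(26) = 1, μ(27) = 0, μ(28) = 0, μ(29) = -1, μ(30) = -1, μ(31) = -1, μ(32) = 0, μ(33) = 1, μ(34) = 1, μ(35) = 1, μ(36) = 0, μ(37) = -1, μ(38) = 1, μ(39) = 1, μ(40) = 0, μ(41) = -1, μ(42) = -1, μ(43) = -1, μ(44) = 0, μ(45) = 0, μ(46) = 1, μ(47) = -1, μ(48) = 0, μ(49) = 0, μ(50) = 0, μ(51) = 1, μ(52) = 0, μ(53) = -1, μ(54) = 0, μ(55) = 1, μ(56) = 0, μ(57) = 1, μ(58) = 1, μ(59) = -1, μ(60) = 0, μ(61) = -1, μ(62) = 1, μ(63) = 0, μ(64) = 0, μ(65) = 1, μ(66) = -1, μ(67) = -1, μ(68) = 0, μ(69) = 1, μ(70) = -1, μ(71) = -1, μ(72) = 0, μ(73) = -1, μ(74) = 1, μ(75) = 0, μ(76) = 0, μ(77) = 1, μ(78) = -1, μ(79) = -1, μ(80) = 0, μ(81) = 0, μ(82) = 1, μ(83) = -1, μ(84) = 0, μ(85) = 1, μ(86) = 1, μ(87) = 1, μ(88) = 0, μ(89) = -1. Summing all 89 values: -2. (Mertens function M(x) = Σ_{n ≤ x} μ(n); on average M(x) should be small (PNT ⟺ M(x) = o(x)).)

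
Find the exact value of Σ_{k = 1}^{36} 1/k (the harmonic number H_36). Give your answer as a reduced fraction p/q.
H_36 = 54801925434709/13127595717600

Direct summation: H_36 = 1 + 1/2 + ... + 1/36. The least common denominator is lcm(1, ..., 36) = 144403552893600; over this denominator the numerator is 144403552893600 + 72201776446800 + 48134517631200 + 36100888223400 + 28880710578720 + 24067258815600 + 20629078984800 + 18050444111700 + 16044839210400 + 14440355289360 + 13127595717600 + 12033629407800 + 11107965607200 + 10314539492400 + 9626903526240 + 9025222055850 + 8494326640800 + 8022419605200 + 7600186994400 + 7220177644680 + 6876359661600 + 6563797858800 + 6278415343200 + 6016814703900 + 5776142115744 + 5553982803600 + 5348279736800 + 5157269746200 + 4979432858400 + 4813451763120 + 4658179125600 + 4512611027925 + 4375865239200 + 4247163320400 + 4125815796960 + 4011209802600 = 602821179781799, so H_36 = 602821179781799/144403552893600; reducing by gcd(602821179781799, 144403552893600) = 11 gives 54801925434709/13127595717600 ≈ 4.17456. (The PNT-adjacent estimate ln(36) + γ ≈ 4.16073 matches within O(1/n).)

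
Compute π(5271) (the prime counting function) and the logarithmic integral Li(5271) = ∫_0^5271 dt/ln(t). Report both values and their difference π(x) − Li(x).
π(5271) = 698;  Li(5271) ≈ 716.00;  π(x) − Li(x) ≈ -18.00.

Direct count of primes ≤ 5271 gives π(5271) = 698. Numerical evaluation of the logarithmic integral gives Li(5271) ≈ 716.00. The difference π(x) − Li(x) ≈ -18.00 is typically negative for small/moderate x (Li(x) overestimates), though Littlewood's theorem shows this sign changes infinitely often.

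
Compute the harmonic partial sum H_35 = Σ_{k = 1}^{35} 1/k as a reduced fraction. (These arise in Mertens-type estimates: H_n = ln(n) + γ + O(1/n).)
H_35 = 54437269998109/13127595717600

Direct summation: H_35 = 1 + 1/2 + ... + 1/35. The least common denominator is lcm(1, ..., 35) = 144403552893600; over this denominator the numerator is 144403552893600 + 72201776446800 + 48134517631200 + 36100888223400 + 28880710578720 + 24067258815600 + 20629078984800 + 18050444111700 + 16044839210400 + 14440355289360 + 13127595717600 + 12033629407800 + 11107965607200 + 10314539492400 + 9626903526240 + 9025222055850 + 8494326640800 + 8022419605200 + 7600186994400 + 7220177644680 + 6876359661600 + 6563797858800 + 6278415343200 + 6016814703900 + 5776142115744 + 5553982803600 + 5348279736800 + 5157269746200 + 4979432858400 + 4813451763120 + 4658179125600 + 4512611027925 + 4375865239200 + 4247163320400 + 4125815796960 = 598809969979199, so H_35 = 598809969979199/144403552893600; reducing by gcd(598809969979199, 144403552893600) = 11 gives 54437269998109/13127595717600 ≈ 4.14678. (The PNT-adjacent estimate ln(35) + γ ≈ 4.13256 matches within O(1/n).)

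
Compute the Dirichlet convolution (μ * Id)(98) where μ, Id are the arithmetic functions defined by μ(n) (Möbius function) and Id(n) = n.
(μ * Id)(98) = 42

Divisors of 98: [1, 2, 7, 14, 49, 98]. For each d | 98:
  d = 1: μ(1) · Id(98/1) = 1 · 98 = 98
  d = 2: μ(2) · Id(98/2) = -1 · 49 = -49
  d = 7: μ(7) · Id(98/7) = -1 · 14 = -14
  d = 14: μ(14) · Id(98/14) = 1 · 7 = 7
  d = 49: μ(49) · Id(98/49) = 0 · 2 = 0
  d = 98: μ(98) · Id(98/98) = 0 · 1 = 0
Summing: (μ * Id)(98) = 98 + -49 + -14 + 7 + 0 + 0 = 42.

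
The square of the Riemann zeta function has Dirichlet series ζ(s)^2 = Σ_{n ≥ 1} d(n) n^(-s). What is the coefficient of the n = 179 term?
d(179) = 2

ζ(s)^2 = (Σ 1/m^s)(Σ 1/k^s). The coefficient of 1/n^s in the product is the number of ordered pairs (m, k) with mk = n, which equals d(n). For n = 179, divisors are [1, 179], so d(179) = 2.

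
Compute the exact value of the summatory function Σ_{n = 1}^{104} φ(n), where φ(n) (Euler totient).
Σ_{n ≤ 104} φ(n) = 3326

Compute φ(n) for each 1 ≤ n ≤ 104: φ(1) = 1, φ(2) = 1, φ(3) = 2, φ(4) = 2, φ(5) = 4, φ(6) = 2, φ(7) = 6, φ(8) = 4, φ(9) = 6, φ(10) = 4, φ(11) = 10, φ(12) = 4, φ(13) = 12, φ(14) = 6, φ(15) = 8, φ(16) = 8, φ(17) = 16, φ(18) = 6, φ(19) = 18, φ(20) = 8, φ(21) = 12, φ(22) = 10, φ(23) = 22, φ(24) = 8, φ(25) = 20, φ(26) = 12, φ(27) = 18, φ(28) = 12, φ(29) = 28, φ(30) = 8, φ(31) = 30, φ(32) = 16, φ(33) = 20, φ(34) = 16, φ(35) = 24, φ(36) = 12, φ(37) = 36, φ(38) = 18, φ(39) = 24, φ(40) = 16, φ(41) = 40, φ(42) = 12, φ(43) = 42, φ(44) = 20, φ(45) = 24, φ(46) = 22, φ(47) = 46, φ(48) = 16, φ(49) = 42, φ(50) = 20, φ(51) = 32, φ(52) = 24, φ(53) = 52, φ(54) = 18, φ(55) = 40, φ(56) = 24, φ(57) = 36, φ(58) = 28, φ(59) = 58, φ(60) = 16, φ(61) = 60, φ(62) = 30, φ(63) = 36, φ(64) = 32, φ(65) = 48, φ(66) = 20, φ(67) = 66, φ(68) = 32, φ(69) = 44, φ(70) = 24, φ(71) = 70, φ(72) = 24, φ(73) = 72, φ(74) = 36, φ(75) = 40, φ(76) = 36, φ(77) = 60, φ(78) = 24, φ(79) = 78, φ(80) = 32, φ(81) = 54, φ(82) = 40, φ(83) = 82, φ(84) = 24, φ(85) = 64, φ(86) = 42, φ(87) = 56, φ(88) = 40, φ(89) = 88, φ(90) = 24, φ(91) = 72, φ(92) = 44, φ(93) = 60, φ(94) = 46, φ(95) = 72, φ(96) = 32, φ(97) = 96, φ(98) = 42, φ(99) = 60, φ(100) = 40, φ(101) = 100, φ(102) = 32, φ(103) = 102, φ(104) = 48. Summing all 104 values: 3326. (Average order: Σ_{n ≤ x} φ(n) ~ (3/π²) x². For x = 104, (3/π²)·104² ≈ 3287.67.)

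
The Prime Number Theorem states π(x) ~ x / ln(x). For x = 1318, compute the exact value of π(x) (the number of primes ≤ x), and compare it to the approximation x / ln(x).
π(1318) = 214;  x/ln(x) ≈ 183.47;  relative error ≈ 14.27%.

Directly count primes up to 1318: π(1318) = 214. The PNT approximation gives 1318/ln(1318) ≈ 1318/7.18387 ≈ 183.47. Relative error (π(x) − x/ln(x)) / π(x) ≈ 14.27%; the approximation is known to undercount slightly (Li(x) is a better estimate).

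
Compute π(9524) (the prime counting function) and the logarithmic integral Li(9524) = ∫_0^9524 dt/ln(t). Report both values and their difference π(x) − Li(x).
π(9524) = 1179;  Li(9524) ≈ 1194.32;  π(x) − Li(x) ≈ -15.32.

Direct count of primes ≤ 9524 gives π(9524) = 1179. Numerical evaluation of the logarithmic integral gives Li(9524) ≈ 1194.32. The difference π(x) − Li(x) ≈ -15.32 is typically negative for small/moderate x (Li(x) overestimates), though Littlewood's theorem shows this sign changes infinitely often.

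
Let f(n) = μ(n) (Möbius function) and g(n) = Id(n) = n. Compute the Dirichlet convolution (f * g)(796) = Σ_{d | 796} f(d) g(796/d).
(μ * Id)(796) = 396

Divisors of 796: [1, 2, 4, 199, 398, 796]. For each d | 796:
  d = 1: μ(1) · Id(796/1) = 1 · 796 = 796
  d = 2: μ(2) · Id(796/2) = -1 · 398 = -398
  d = 4: μ(4) · Id(796/4) = 0 · 199 = 0
  d = 199: μ(199) · Id(796/199) = -1 · 4 = -4
  d = 398: μ(398) · Id(796/398) = 1 · 2 = 2
  d = 796: μ(796) · Id(796/796) = 0 · 1 = 0
Summing: (μ * Id)(796) = 796 + -398 + 0 + -4 + 2 + 0 = 396.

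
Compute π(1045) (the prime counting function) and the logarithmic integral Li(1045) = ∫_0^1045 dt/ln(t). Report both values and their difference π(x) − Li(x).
π(1045) = 175;  Li(1045) ≈ 184.10;  π(x) − Li(x) ≈ -9.10.

Direct count of primes ≤ 1045 gives π(1045) = 175. Numerical evaluation of the logarithmic integral gives Li(1045) ≈ 184.10. The difference π(x) − Li(x) ≈ -9.10 is typically negative for small/moderate x (Li(x) overestimates), though Littlewood's theorem shows this sign changes infinitely often.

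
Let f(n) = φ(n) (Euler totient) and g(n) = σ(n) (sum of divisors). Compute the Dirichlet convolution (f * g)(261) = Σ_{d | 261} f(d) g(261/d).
(φ * σ)(261) = 1566

Divisors of 261: [1, 3, 9, 29, 87, 261]. For each d | 261:
  d = 1: φ(1) · σ(261/1) = 1 · 390 = 390
  d = 3: φ(3) · σ(261/3) = 2 · 120 = 240
  d = 9: φ(9) · σ(261/9) = 6 · 30 = 180
  d = 29: φ(29) · σ(261/29) = 28 · 13 = 364
  d = 87: φ(87) · σ(261/87) = 56 · 4 = 224
  d = 261: φ(261) · σ(261/261) = 168 · 1 = 168
Summing: (φ * σ)(261) = 390 + 240 + 180 + 364 + 224 + 168 = 1566.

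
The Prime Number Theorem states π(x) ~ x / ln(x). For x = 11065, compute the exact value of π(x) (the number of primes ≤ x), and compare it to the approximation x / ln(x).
π(11065) = 1340;  x/ln(x) ≈ 1188.31;  relative error ≈ 11.32%.

Directly count primes up to 11065: π(11065) = 1340. The PNT approximation gives 11065/ln(11065) ≈ 11065/9.31154 ≈ 1188.31. Relative error (π(x) − x/ln(x)) / π(x) ≈ 11.32%; the approximation is known to undercount slightly (Li(x) is a better estimate).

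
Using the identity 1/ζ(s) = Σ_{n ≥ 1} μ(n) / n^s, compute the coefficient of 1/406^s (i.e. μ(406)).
μ(406) = -1

Factor n = 406 = 2 · 7 · 29. μ(n) = 0 if any exponent ≥ 2 (not squarefree); otherwise μ(n) = (−1)^{ω(n)} where ω(n) is the number of distinct prime factors. Applying: μ(406) = -1.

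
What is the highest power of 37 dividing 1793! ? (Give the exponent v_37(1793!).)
v_37(1793!) = 49

Legendre's formula: v_p(n!) = Σ_{k ≥ 1} ⌊n / p^k⌋. For p = 37, n = 1793, the terms are:
  ⌊1793/37^1⌋ = ⌊1793/37⌋ = 48
  ⌊1793/37^2⌋ = ⌊1793/1369⌋ = 1
(the next term ⌊1793/37^3⌋ = 0, terminating the sum). Summing: v_37(1793!) = 48 + 1 = 49.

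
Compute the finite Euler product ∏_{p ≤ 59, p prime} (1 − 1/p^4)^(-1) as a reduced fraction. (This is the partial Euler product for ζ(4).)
∏ = 313771926178857385645450905033468281439563920601420761/289906031739275464495518328120881551769600000000000000

The primes p ≤ 59 are [2, 3, 5, 7, 11, 13, 17, 19, 23, 29, 31, 37, 41, 43, 47, 53, 59]. For each prime, (1 − 1/p^4)^(-1) = p^4 / (p^4 − 1). The product is (1 − 1/2^4)^(-1), (1 − 1/3^4)^(-1), (1 − 1/5^4)^(-1), (1 − 1/7^4)^(-1), (1 − 1/11^4)^(-1), (1 − 1/13^4)^(-1), (1 − 1/17^4)^(-1), (1 − 1/19^4)^(-1), (1 − 1/23^4)^(-1), (1 − 1/29^4)^(-1), (1 − 1/31^4)^(-1), (1 − 1/37^4)^(-1), (1 − 1/41^4)^(-1), (1 − 1/43^4)^(-1), (1 − 1/47^4)^(-1), (1 − 1/53^4)^(-1), (1 − 1/59^4)^(-1) = ∏ p^4 / (p^4 − 1) = 313771926178857385645450905033468281439563920601420761/289906031739275464495518328120881551769600000000000000.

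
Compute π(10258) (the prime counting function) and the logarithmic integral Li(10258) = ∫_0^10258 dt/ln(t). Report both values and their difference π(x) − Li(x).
π(10258) = 1257;  Li(10258) ≈ 1274.11;  π(x) − Li(x) ≈ -17.11.

Direct count of primes ≤ 10258 gives π(10258) = 1257. Numerical evaluation of the logarithmic integral gives Li(10258) ≈ 1274.11. The difference π(x) − Li(x) ≈ -17.11 is typically negative for small/moderate x (Li(x) overestimates), though Littlewood's theorem shows this sign changes infinitely often.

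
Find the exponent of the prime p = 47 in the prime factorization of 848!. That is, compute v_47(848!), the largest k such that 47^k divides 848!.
v_47(848!) = 18

Legendre's formula: v_p(n!) = Σ_{k ≥ 1} ⌊n / p^k⌋. For p = 47, n = 848, the terms are:
  ⌊848/47^1⌋ = ⌊848/47⌋ = 18
(the next term ⌊848/47^2⌋ = 0, terminating the sum). Summing: v_47(848!) = 18 = 18.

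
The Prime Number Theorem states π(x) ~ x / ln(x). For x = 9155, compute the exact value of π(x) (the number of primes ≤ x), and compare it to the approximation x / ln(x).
π(9155) = 1134;  x/ln(x) ≈ 1003.61;  relative error ≈ 11.50%.

Directly count primes up to 9155: π(9155) = 1134. The PNT approximation gives 9155/ln(9155) ≈ 9155/9.12206 ≈ 1003.61. Relative error (π(x) − x/ln(x)) / π(x) ≈ 11.50%; the approximation is known to undercount slightly (Li(x) is a better estimate).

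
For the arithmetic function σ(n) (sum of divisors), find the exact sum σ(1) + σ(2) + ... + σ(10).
Σ_{n ≤ 10} σ(n) = 87

Compute σ(n) for each 1 ≤ n ≤ 10: σ(1) = 1, σ(2) = 3, σ(3) = 4, σ(4) = 7, σ(5) = 6, σ(6) = 12, σ(7) = 8, σ(8) = 15, σ(9) = 13, σ(10) = 18. Summing all 10 values: 87. (Average order: Σ_{n ≤ x} σ(n) ~ (π²/12) x². For x = 10, (π²/12)·10² ≈ 82.25.)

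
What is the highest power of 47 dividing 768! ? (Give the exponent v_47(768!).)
v_47(768!) = 16

Legendre's formula: v_p(n!) = Σ_{k ≥ 1} ⌊n / p^k⌋. For p = 47, n = 768, the terms are:
  ⌊768/47^1⌋ = ⌊768/47⌋ = 16
(the next term ⌊768/47^2⌋ = 0, terminating the sum). Summing: v_47(768!) = 16 = 16.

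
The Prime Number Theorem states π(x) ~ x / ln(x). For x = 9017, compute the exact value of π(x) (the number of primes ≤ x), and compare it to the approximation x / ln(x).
π(9017) = 1121;  x/ln(x) ≈ 990.13;  relative error ≈ 11.67%.

Directly count primes up to 9017: π(9017) = 1121. The PNT approximation gives 9017/ln(9017) ≈ 9017/9.10687 ≈ 990.13. Relative error (π(x) − x/ln(x)) / π(x) ≈ 11.67%; the approximation is known to undercount slightly (Li(x) is a better estimate).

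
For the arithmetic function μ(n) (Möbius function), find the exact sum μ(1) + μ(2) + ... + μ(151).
Σ_{n ≤ 151} μ(n) = -1

Compute μ(n) for each 1 ≤ n ≤ 151: μ(1) = 1, μ(2) = -1, μ(3) = -1, μ(4) = 0, μ(5) = -1, μ(6) = 1, μ(7) = -1, μ(8) = 0, μ(9) = 0, μ(10) = 1, μ(11) = -1, μ(12) = 0, μ(13) = -1, μ(14) = 1, μ(15) = 1, μ(16) = 0, μ(17) = -1, μ(18) = 0, μ(19) = -1, μ(20) = 0, μ(21) = 1, μ(22) = 1, μ(23) = -1, μ(24) = 0, μ(25) = 0, μ(26) = 1, μ(27) = 0, μ(28) = 0, μ(29) = -1, μ(30) = -1, μ(31) = -1, μ(32) = 0, μ(33) = 1, μ(34) = 1, μ(35) = 1, μ(36) = 0, μ(37) = -1, μ(38) = 1, μ(39) = 1, μ(40) = 0, μ(41) = -1, μ(42) = -1, μ(43) = -1, μ(44) = 0, μ(45) = 0, μ(46) = 1, μ(47) = -1, μ(48) = 0, μ(49) = 0, μ(50) = 0, μ(51) = 1, μ(52) = 0, μ(53) = -1, μ(54) = 0, μ(55) = 1, μ(56) = 0, μ(57) = 1, μ(58) = 1, μ(59) = -1, μ(60) = 0, μ(61) = -1, μ(62) = 1, μ(63) = 0, μ(64) = 0, μ(65) = 1, μ(66) = -1, μ(67) = -1, μ(68) = 0, μ(69) = 1, μ(70) = -1, μ(71) = -1, μ(72) = 0, μ(73) = -1, μ(74) = 1, μ(75) = 0, μ(76) = 0, μ(77) = 1, μ(78) = -1, μ(79) = -1, μ(80) = 0, μ(81) = 0, μ(82) = 1, μ(83) = -1, μ(84) = 0, μ(85) = 1, μ(86) = 1, μ(87) = 1, μ(88) = 0, μ(89) = -1, μ(90) = 0, μ(91) = 1, μ(92) = 0, μ(93) = 1, μ(94) = 1, μ(95) = 1, μ(96) = 0, μ(97) = -1, μ(98) = 0, μ(99) = 0, μ(100) = 0, μ(101) = -1, μ(102) = -1, μ(103) = -1, μ(104) = 0, μ(105) = -1, μ(106) = 1, μ(107) = -1, μ(108) = 0, μ(109) = -1, μ(110) = -1, μ(111) = 1, μ(112) = 0, μ(113) = -1, μ(114) = -1, μ(115) = 1, μ(116) = 0, μ(117) = 0, μ(118) = 1, μ(119) = 1, μ(120) = 0, μ(121) = 0, μ(122) = 1, μ(123) = 1, μ(124) = 0, μ(125) = 0, μ(126) = 0, μ(127) = -1, μ(128) = 0, μ(129) = 1, μ(130) = -1, μ(131) = -1, μ(132) = 0, μ(133) = 1, μ(134) = 1, μ(135) = 0, μ(136) = 0, μ(137) = -1, μ(138) = -1, μ(139) = -1, μ(140) = 0, μ(141) = 1, μ(142) = 1, μ(143) = 1, μ(144) = 0, μ(145) = 1, μ(146) = 1, μ(147) = 0, μ(148) = 0, μ(149) = -1, μ(150) = 0, μ(151) = -1. Summing all 151 values: -1. (Mertens function M(x) = Σ_{n ≤ x} μ(n); on average M(x) should be small (PNT ⟺ M(x) = o(x)).)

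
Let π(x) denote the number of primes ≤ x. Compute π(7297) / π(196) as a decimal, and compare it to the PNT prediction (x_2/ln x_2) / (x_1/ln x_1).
π(7297)/π(196) = 930/44 ≈ 21.1364;  PNT prediction ≈ 22.0908.

π(196) = 44 and π(7297) = 930, so π(7297)/π(196) ≈ 21.1364. The PNT-predicted ratio is (7297/ln(7297)) / (196/ln(196)) ≈ 22.0908. The two agree to within a few percent, as expected.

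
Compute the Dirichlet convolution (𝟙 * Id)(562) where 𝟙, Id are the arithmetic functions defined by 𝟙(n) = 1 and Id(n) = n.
(𝟙 * Id)(562) = 846

Divisors of 562: [1, 2, 281, 562]. For each d | 562:
  d = 1: 𝟙(1) · Id(562/1) = 1 · 562 = 562
  d = 2: 𝟙(2) · Id(562/2) = 1 · 281 = 281
  d = 281: 𝟙(281) · Id(562/281) = 1 · 2 = 2
  d = 562: 𝟙(562) · Id(562/562) = 1 · 1 = 1
Summing: (𝟙 * Id)(562) = 562 + 281 + 2 + 1 = 846.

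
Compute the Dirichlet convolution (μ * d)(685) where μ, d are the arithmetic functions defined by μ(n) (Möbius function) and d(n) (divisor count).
(μ * d)(685) = 1

Divisors of 685: [1, 5, 137, 685]. For each d | 685:
  d = 1: μ(1) · d(685/1) = 1 · 4 = 4
  d = 5: μ(5) · d(685/5) = -1 · 2 = -2
  d = 137: μ(137) · d(685/137) = -1 · 2 = -2
  d = 685: μ(685) · d(685/685) = 1 · 1 = 1
Summing: (μ * d)(685) = 4 + -2 + -2 + 1 = 1.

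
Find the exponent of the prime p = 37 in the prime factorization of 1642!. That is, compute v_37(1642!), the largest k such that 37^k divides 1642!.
v_37(1642!) = 45

Legendre's formula: v_p(n!) = Σ_{k ≥ 1} ⌊n / p^k⌋. For p = 37, n = 1642, the terms are:
  ⌊1642/37^1⌋ = ⌊1642/37⌋ = 44
  ⌊1642/37^2⌋ = ⌊1642/1369⌋ = 1
(the next term ⌊1642/37^3⌋ = 0, terminating the sum). Summing: v_37(1642!) = 44 + 1 = 45.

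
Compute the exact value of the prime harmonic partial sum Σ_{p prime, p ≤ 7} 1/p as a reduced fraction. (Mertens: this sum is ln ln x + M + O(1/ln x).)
Σ 1/p = 247/210

π(7) = 4, so the primes ≤ 7 are [2, 3, 5, 7]. Summing 1/p over these primes: 247/210 ≈ 1.1762. Mertens estimate ln ln(7) + 0.2615 ≈ 0.9272.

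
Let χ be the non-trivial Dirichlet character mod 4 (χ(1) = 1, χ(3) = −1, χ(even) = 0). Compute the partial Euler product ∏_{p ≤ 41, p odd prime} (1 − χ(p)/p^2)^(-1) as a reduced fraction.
∏ = 229680782632694823859/250495395975659520000

The odd primes p ≤ 41 are [3, 5, 7, 11, 13, 17, 19, 23, 29, 31, 37, 41]. For each, χ(p) = 1 if p ≡ 1 mod 4, χ(p) = −1 if p ≡ 3 mod 4. Taking (1 − χ(p)/p^2)^(-1) = p^2/(p^2 − χ(p)): (1 − (-1)/3^2)^(-1) · (1 − (1)/5^2)^(-1) · (1 − (-1)/7^2)^(-1) · (1 − (-1)/11^2)^(-1) · (1 − (1)/13^2)^(-1) · (1 − (1)/17^2)^(-1) · (1 − (-1)/19^2)^(-1) · (1 − (-1)/23^2)^(-1) · (1 − (1)/29^2)^(-1) · (1 − (-1)/31^2)^(-1) · (1 − (1)/37^2)^(-1) · (1 − (1)/41^2)^(-1) = 229680782632694823859/250495395975659520000.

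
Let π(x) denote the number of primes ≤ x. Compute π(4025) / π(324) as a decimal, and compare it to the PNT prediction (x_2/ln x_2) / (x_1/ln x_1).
π(4025)/π(324) = 556/66 ≈ 8.4242;  PNT prediction ≈ 8.6519.

π(324) = 66 and π(4025) = 556, so π(4025)/π(324) ≈ 8.4242. The PNT-predicted ratio is (4025/ln(4025)) / (324/ln(324)) ≈ 8.6519. The two agree to within a few percent, as expected.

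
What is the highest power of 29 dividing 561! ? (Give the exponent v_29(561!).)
v_29(561!) = 19

Legendre's formula: v_p(n!) = Σ_{k ≥ 1} ⌊n / p^k⌋. For p = 29, n = 561, the terms are:
  ⌊561/29^1⌋ = ⌊561/29⌋ = 19
(the next term ⌊561/29^2⌋ = 0, terminating the sum). Summing: v_29(561!) = 19 = 19.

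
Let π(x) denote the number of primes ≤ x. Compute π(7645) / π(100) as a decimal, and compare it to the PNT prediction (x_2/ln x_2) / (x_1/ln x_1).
π(7645)/π(100) = 970/25 ≈ 38.8000;  PNT prediction ≈ 39.3729.

π(100) = 25 and π(7645) = 970, so π(7645)/π(100) ≈ 38.8000. The PNT-predicted ratio is (7645/ln(7645)) / (100/ln(100)) ≈ 39.3729. The two agree to within a few percent, as expected.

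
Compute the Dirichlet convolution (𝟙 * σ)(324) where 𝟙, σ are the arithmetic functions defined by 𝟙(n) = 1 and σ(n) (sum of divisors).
(𝟙 * σ)(324) = 1969

Divisors of 324: [1, 2, 3, 4, 6, 9, 12, 18, 27, 36, 54, 81, 108, 162, 324]. For each d | 324:
  d = 1: 𝟙(1) · σ(324/1) = 1 · 847 = 847
  d = 2: 𝟙(2) · σ(324/2) = 1 · 363 = 363
  d = 3: 𝟙(3) · σ(324/3) = 1 · 280 = 280
  d = 4: 𝟙(4) · σ(324/4) = 1 · 121 = 121
  d = 6: 𝟙(6) · σ(324/6) = 1 · 120 = 120
  d = 9: 𝟙(9) · σ(324/9) = 1 · 91 = 91
  d = 12: 𝟙(12) · σ(324/12) = 1 · 40 = 40
  d = 18: 𝟙(18) · σ(324/18) = 1 · 39 = 39
  d = 27: 𝟙(27) · σ(324/27) = 1 · 28 = 28
  d = 36: 𝟙(36) · σ(324/36) = 1 · 13 = 13
  d = 54: 𝟙(54) · σ(324/54) = 1 · 12 = 12
  d = 81: 𝟙(81) · σ(324/81) = 1 · 7 = 7
  d = 108: 𝟙(108) · σ(324/108) = 1 · 4 = 4
  d = 162: 𝟙(162) · σ(324/162) = 1 · 3 = 3
  d = 324: 𝟙(324) · σ(324/324) = 1 · 1 = 1
Summing: (𝟙 * σ)(324) = 847 + 363 + 280 + 121 + 120 + 91 + 40 + 39 + 28 + 13 + 12 + 7 + 4 + 3 + 1 = 1969.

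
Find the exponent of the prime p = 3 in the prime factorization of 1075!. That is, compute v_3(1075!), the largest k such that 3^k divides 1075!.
v_3(1075!) = 534

Legendre's formula: v_p(n!) = Σ_{k ≥ 1} ⌊n / p^k⌋. For p = 3, n = 1075, the terms are:
  ⌊1075/3^1⌋ = ⌊1075/3⌋ = 358
  ⌊1075/3^2⌋ = ⌊1075/9⌋ = 119
  ⌊1075/3^3⌋ = ⌊1075/27⌋ = 39
  ⌊1075/3^4⌋ = ⌊1075/81⌋ = 13
  ⌊1075/3^5⌋ = ⌊1075/243⌋ = 4
  ⌊1075/3^6⌋ = ⌊1075/729⌋ = 1
(the next term ⌊1075/3^7⌋ = 0, terminating the sum). Summing: v_3(1075!) = 358 + 119 + 39 + 13 + 4 + 1 = 534.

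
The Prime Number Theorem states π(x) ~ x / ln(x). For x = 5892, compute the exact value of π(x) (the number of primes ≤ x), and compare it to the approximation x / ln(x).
π(5892) = 775;  x/ln(x) ≈ 678.70;  relative error ≈ 12.43%.

Directly count primes up to 5892: π(5892) = 775. The PNT approximation gives 5892/ln(5892) ≈ 5892/8.68135 ≈ 678.70. Relative error (π(x) − x/ln(x)) / π(x) ≈ 12.43%; the approximation is known to undercount slightly (Li(x) is a better estimate).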